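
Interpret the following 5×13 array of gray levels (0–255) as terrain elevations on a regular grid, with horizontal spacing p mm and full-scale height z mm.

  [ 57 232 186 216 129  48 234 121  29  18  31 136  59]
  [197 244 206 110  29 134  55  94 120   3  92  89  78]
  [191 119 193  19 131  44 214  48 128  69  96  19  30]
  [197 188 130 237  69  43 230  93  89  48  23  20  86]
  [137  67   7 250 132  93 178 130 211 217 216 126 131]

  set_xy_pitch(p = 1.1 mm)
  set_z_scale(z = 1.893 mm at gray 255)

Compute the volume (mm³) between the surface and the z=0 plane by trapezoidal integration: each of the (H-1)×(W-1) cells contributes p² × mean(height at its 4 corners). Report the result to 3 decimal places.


48.640

height_mm = gray/255 × 1.893; cell vol = 1.1² × mean(4 corners)
unit = 1.1² × 1.893 / (4×255) = 0.00224562 mm³ per gray-sum
row 0: Σ corner-gray over 12 cells = 5503  → 12.3576
row 1: Σ corner-gray over 12 cells = 5008  → 11.2461
row 2: Σ corner-gray over 12 cells = 5004  → 11.2371
row 3: Σ corner-gray over 12 cells = 6145  → 13.7993
Σ rows: total corner-gray = 21660  → 48.6401 mm³


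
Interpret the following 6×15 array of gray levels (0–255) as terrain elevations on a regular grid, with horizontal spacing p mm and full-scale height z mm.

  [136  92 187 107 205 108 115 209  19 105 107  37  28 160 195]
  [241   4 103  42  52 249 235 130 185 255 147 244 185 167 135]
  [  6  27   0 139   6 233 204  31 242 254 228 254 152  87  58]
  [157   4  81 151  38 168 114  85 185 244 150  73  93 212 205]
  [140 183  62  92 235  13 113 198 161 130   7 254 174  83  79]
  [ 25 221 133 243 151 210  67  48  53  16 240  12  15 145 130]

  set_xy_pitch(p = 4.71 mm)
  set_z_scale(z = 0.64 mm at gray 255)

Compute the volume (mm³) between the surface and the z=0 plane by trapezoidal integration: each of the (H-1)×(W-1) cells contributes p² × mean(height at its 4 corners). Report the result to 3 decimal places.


518.165

height_mm = gray/255 × 0.64; cell vol = 4.71² × mean(4 corners)
unit = 4.71² × 0.64 / (4×255) = 0.0139194 mm³ per gray-sum
row 0: Σ corner-gray over 14 cells = 7661  → 106.6368
row 1: Σ corner-gray over 14 cells = 8150  → 113.4434
row 2: Σ corner-gray over 14 cells = 7336  → 102.1130
row 3: Σ corner-gray over 14 cells = 7187  → 100.0390
row 4: Σ corner-gray over 14 cells = 6892  → 95.9327
Σ rows: total corner-gray = 37226  → 518.1649 mm³


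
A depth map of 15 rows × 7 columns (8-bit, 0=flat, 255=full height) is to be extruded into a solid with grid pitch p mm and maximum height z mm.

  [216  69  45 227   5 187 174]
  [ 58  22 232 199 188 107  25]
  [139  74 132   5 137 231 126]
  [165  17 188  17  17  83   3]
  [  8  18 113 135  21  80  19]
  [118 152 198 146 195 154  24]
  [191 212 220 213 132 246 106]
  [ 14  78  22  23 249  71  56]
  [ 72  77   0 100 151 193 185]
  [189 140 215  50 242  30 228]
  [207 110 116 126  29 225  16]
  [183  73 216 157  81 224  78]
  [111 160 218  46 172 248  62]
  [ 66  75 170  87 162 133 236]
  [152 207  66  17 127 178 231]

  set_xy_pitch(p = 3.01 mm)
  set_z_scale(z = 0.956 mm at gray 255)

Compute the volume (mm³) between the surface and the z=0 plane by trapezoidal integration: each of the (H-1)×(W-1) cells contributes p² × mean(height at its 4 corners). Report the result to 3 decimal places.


355.043

height_mm = gray/255 × 0.956; cell vol = 3.01² × mean(4 corners)
unit = 3.01² × 0.956 / (4×255) = 0.00849162 mm³ per gray-sum
row 0: Σ corner-gray over 6 cells = 3035  → 25.7721
row 1: Σ corner-gray over 6 cells = 3002  → 25.4919
row 2: Σ corner-gray over 6 cells = 2235  → 18.9788
row 3: Σ corner-gray over 6 cells = 1573  → 13.3573
row 4: Σ corner-gray over 6 cells = 2593  → 22.0188
row 5: Σ corner-gray over 6 cells = 4175  → 35.4525
row 6: Σ corner-gray over 6 cells = 3299  → 28.0139
row 7: Σ corner-gray over 6 cells = 2255  → 19.1486
row 8: Σ corner-gray over 6 cells = 3070  → 26.0693
row 9: Σ corner-gray over 6 cells = 3206  → 27.2241
row 10: Σ corner-gray over 6 cells = 3198  → 27.1562
row 11: Σ corner-gray over 6 cells = 3624  → 30.7736
row 12: Σ corner-gray over 6 cells = 3417  → 29.0159
row 13: Σ corner-gray over 6 cells = 3129  → 26.5703
Σ rows: total corner-gray = 41811  → 355.0433 mm³


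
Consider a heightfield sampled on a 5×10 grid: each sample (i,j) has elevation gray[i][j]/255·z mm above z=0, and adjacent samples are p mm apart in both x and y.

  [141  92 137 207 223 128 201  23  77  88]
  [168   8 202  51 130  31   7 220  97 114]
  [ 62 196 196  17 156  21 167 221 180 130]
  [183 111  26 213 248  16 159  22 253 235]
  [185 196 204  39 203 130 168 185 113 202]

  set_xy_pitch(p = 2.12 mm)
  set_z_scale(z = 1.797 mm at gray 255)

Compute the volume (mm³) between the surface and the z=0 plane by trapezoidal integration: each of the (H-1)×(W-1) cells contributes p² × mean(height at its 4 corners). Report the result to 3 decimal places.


149.208

height_mm = gray/255 × 1.797; cell vol = 2.12² × mean(4 corners)
unit = 2.12² × 1.797 / (4×255) = 0.00791808 mm³ per gray-sum
row 0: Σ corner-gray over 9 cells = 4179  → 33.0896
row 1: Σ corner-gray over 9 cells = 4274  → 33.8419
row 2: Σ corner-gray over 9 cells = 5014  → 39.7012
row 3: Σ corner-gray over 9 cells = 5377  → 42.5755
Σ rows: total corner-gray = 18844  → 149.2082 mm³


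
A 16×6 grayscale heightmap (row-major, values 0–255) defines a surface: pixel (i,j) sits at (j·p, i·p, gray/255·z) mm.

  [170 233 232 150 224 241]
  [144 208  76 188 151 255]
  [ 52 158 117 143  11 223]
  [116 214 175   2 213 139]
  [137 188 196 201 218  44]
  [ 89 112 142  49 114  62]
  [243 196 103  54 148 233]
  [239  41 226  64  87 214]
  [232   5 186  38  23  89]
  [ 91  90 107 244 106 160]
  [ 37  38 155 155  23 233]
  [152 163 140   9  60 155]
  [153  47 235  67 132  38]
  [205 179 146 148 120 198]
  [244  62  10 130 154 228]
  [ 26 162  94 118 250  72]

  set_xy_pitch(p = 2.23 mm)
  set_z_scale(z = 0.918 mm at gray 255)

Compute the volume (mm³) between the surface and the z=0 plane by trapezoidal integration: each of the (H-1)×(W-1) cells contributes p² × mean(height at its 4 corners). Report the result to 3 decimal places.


175.950

height_mm = gray/255 × 0.918; cell vol = 2.23² × mean(4 corners)
unit = 2.23² × 0.918 / (4×255) = 0.00447561 mm³ per gray-sum
row 0: Σ corner-gray over 5 cells = 3734  → 16.7119
row 1: Σ corner-gray over 5 cells = 2778  → 12.4332
row 2: Σ corner-gray over 5 cells = 2596  → 11.6187
row 3: Σ corner-gray over 5 cells = 3250  → 14.5457
row 4: Σ corner-gray over 5 cells = 2772  → 12.4064
row 5: Σ corner-gray over 5 cells = 2463  → 11.0234
row 6: Σ corner-gray over 5 cells = 2767  → 12.3840
row 7: Σ corner-gray over 5 cells = 2114  → 9.4614
row 8: Σ corner-gray over 5 cells = 2170  → 9.7121
row 9: Σ corner-gray over 5 cells = 2357  → 10.5490
row 10: Σ corner-gray over 5 cells = 2063  → 9.2332
row 11: Σ corner-gray over 5 cells = 2204  → 9.8642
row 12: Σ corner-gray over 5 cells = 2742  → 12.2721
row 13: Σ corner-gray over 5 cells = 2773  → 12.4109
row 14: Σ corner-gray over 5 cells = 2530  → 11.3233
Σ rows: total corner-gray = 39313  → 175.9497 mm³


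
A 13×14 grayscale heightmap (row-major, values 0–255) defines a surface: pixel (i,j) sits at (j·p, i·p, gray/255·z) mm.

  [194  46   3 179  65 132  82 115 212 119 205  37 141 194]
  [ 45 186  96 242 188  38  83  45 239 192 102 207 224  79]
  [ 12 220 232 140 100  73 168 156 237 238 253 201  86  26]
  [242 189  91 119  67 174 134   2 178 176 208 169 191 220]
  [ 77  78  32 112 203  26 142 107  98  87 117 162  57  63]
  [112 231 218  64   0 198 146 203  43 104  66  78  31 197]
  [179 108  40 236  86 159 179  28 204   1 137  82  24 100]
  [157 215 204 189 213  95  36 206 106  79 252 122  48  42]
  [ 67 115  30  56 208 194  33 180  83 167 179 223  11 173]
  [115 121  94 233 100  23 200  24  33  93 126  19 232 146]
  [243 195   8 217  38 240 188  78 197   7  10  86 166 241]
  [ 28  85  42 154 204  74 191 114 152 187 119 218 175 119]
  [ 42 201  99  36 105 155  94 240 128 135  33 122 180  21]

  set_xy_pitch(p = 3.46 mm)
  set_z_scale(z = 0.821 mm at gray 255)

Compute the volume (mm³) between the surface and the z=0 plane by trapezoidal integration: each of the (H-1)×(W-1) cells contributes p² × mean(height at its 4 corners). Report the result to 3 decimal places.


height_mm = gray/255 × 0.821; cell vol = 3.46² × mean(4 corners)
unit = 3.46² × 0.821 / (4×255) = 0.00963596 mm³ per gray-sum
row 0: Σ corner-gray over 13 cells = 6868  → 66.1798
row 1: Σ corner-gray over 13 cells = 8054  → 77.6081
row 2: Σ corner-gray over 13 cells = 8104  → 78.0899
row 3: Σ corner-gray over 13 cells = 6440  → 62.0556
row 4: Σ corner-gray over 13 cells = 5655  → 54.4914
row 5: Σ corner-gray over 13 cells = 5920  → 57.0449
row 6: Σ corner-gray over 13 cells = 6576  → 63.3661
row 7: Σ corner-gray over 13 cells = 6927  → 66.7483
row 8: Σ corner-gray over 13 cells = 6055  → 58.3458
row 9: Σ corner-gray over 13 cells = 6201  → 59.7526
row 10: Σ corner-gray over 13 cells = 6921  → 66.6905
row 11: Σ corner-gray over 13 cells = 6696  → 64.5224
Σ rows: total corner-gray = 80417  → 774.8953 mm³

774.895


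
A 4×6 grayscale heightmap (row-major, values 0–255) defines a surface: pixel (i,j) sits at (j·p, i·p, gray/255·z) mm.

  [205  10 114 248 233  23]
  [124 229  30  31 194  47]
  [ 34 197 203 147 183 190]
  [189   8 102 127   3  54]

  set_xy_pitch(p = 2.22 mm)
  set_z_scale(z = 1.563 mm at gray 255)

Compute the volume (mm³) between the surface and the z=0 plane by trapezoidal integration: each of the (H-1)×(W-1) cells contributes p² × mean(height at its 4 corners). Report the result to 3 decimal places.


height_mm = gray/255 × 1.563; cell vol = 2.22² × mean(4 corners)
unit = 2.22² × 1.563 / (4×255) = 0.00755205 mm³ per gray-sum
row 0: Σ corner-gray over 5 cells = 2577  → 19.4616
row 1: Σ corner-gray over 5 cells = 2823  → 21.3194
row 2: Σ corner-gray over 5 cells = 2407  → 18.1778
Σ rows: total corner-gray = 7807  → 58.9588 mm³

58.959


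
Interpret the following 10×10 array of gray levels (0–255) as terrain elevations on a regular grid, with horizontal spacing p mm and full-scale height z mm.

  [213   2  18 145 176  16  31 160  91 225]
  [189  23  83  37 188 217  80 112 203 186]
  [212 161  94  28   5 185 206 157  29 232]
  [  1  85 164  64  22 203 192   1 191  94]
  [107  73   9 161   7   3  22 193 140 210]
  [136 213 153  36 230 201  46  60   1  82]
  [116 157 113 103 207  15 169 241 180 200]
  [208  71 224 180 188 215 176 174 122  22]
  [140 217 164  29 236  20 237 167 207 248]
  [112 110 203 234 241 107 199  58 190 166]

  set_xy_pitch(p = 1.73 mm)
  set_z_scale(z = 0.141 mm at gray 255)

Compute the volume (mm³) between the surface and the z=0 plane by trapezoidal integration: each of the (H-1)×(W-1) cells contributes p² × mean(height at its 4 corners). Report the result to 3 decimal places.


height_mm = gray/255 × 0.141; cell vol = 1.73² × mean(4 corners)
unit = 1.73² × 0.141 / (4×255) = 0.000413724 mm³ per gray-sum
row 0: Σ corner-gray over 9 cells = 3977  → 1.6454
row 1: Σ corner-gray over 9 cells = 4435  → 1.8349
row 2: Σ corner-gray over 9 cells = 4113  → 1.7016
row 3: Σ corner-gray over 9 cells = 3472  → 1.4365
row 4: Σ corner-gray over 9 cells = 3631  → 1.5022
row 5: Σ corner-gray over 9 cells = 4784  → 1.9793
row 6: Σ corner-gray over 9 cells = 5616  → 2.3235
row 7: Σ corner-gray over 9 cells = 5872  → 2.4294
row 8: Σ corner-gray over 9 cells = 5904  → 2.4426
Σ rows: total corner-gray = 41804  → 17.2953 mm³

17.295


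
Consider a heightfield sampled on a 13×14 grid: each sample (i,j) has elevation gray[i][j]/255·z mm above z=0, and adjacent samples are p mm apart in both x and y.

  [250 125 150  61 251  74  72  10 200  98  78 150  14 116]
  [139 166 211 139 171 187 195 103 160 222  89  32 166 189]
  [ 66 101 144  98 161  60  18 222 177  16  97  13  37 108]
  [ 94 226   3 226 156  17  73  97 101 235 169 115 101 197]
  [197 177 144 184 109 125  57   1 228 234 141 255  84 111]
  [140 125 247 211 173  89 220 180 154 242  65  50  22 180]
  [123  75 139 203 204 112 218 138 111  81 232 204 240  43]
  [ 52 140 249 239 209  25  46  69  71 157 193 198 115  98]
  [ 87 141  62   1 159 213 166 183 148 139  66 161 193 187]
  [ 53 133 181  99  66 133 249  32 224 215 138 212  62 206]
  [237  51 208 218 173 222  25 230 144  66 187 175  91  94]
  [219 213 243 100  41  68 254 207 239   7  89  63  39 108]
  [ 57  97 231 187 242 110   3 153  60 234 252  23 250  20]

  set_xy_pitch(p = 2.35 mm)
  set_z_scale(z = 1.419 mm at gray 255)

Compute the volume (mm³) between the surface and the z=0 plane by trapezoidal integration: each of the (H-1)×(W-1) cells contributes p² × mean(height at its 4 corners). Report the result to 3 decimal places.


662.416

height_mm = gray/255 × 1.419; cell vol = 2.35² × mean(4 corners)
unit = 2.35² × 1.419 / (4×255) = 0.00768277 mm³ per gray-sum
row 0: Σ corner-gray over 13 cells = 6942  → 53.3338
row 1: Σ corner-gray over 13 cells = 6472  → 49.7229
row 2: Σ corner-gray over 13 cells = 5791  → 44.4909
row 3: Σ corner-gray over 13 cells = 7115  → 54.6629
row 4: Σ corner-gray over 13 cells = 7662  → 58.8654
row 5: Σ corner-gray over 13 cells = 7956  → 61.1241
row 6: Σ corner-gray over 13 cells = 7652  → 58.7886
row 7: Σ corner-gray over 13 cells = 7110  → 54.6245
row 8: Σ corner-gray over 13 cells = 7285  → 55.9690
row 9: Σ corner-gray over 13 cells = 7658  → 58.8347
row 10: Σ corner-gray over 13 cells = 7364  → 56.5759
row 11: Σ corner-gray over 13 cells = 7214  → 55.4235
Σ rows: total corner-gray = 86221  → 662.4163 mm³


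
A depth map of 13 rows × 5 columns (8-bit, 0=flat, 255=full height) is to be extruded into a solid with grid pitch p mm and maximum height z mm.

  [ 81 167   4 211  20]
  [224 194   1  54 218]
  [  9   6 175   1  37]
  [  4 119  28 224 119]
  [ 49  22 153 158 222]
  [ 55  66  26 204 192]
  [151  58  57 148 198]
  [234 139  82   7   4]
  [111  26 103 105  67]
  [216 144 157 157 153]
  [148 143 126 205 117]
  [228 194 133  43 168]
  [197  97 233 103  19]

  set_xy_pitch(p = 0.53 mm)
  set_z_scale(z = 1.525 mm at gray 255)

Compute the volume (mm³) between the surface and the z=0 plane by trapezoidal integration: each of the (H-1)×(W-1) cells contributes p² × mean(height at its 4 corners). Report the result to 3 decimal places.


height_mm = gray/255 × 1.525; cell vol = 0.53² × mean(4 corners)
unit = 0.53² × 1.525 / (4×255) = 0.000419973 mm³ per gray-sum
row 0: Σ corner-gray over 4 cells = 1805  → 0.7581
row 1: Σ corner-gray over 4 cells = 1350  → 0.5670
row 2: Σ corner-gray over 4 cells = 1275  → 0.5355
row 3: Σ corner-gray over 4 cells = 1802  → 0.7568
row 4: Σ corner-gray over 4 cells = 1776  → 0.7459
row 5: Σ corner-gray over 4 cells = 1714  → 0.7198
row 6: Σ corner-gray over 4 cells = 1569  → 0.6589
row 7: Σ corner-gray over 4 cells = 1340  → 0.5628
row 8: Σ corner-gray over 4 cells = 1931  → 0.8110
row 9: Σ corner-gray over 4 cells = 2498  → 1.0491
row 10: Σ corner-gray over 4 cells = 2349  → 0.9865
row 11: Σ corner-gray over 4 cells = 2218  → 0.9315
Σ rows: total corner-gray = 21627  → 9.0828 mm³

9.083


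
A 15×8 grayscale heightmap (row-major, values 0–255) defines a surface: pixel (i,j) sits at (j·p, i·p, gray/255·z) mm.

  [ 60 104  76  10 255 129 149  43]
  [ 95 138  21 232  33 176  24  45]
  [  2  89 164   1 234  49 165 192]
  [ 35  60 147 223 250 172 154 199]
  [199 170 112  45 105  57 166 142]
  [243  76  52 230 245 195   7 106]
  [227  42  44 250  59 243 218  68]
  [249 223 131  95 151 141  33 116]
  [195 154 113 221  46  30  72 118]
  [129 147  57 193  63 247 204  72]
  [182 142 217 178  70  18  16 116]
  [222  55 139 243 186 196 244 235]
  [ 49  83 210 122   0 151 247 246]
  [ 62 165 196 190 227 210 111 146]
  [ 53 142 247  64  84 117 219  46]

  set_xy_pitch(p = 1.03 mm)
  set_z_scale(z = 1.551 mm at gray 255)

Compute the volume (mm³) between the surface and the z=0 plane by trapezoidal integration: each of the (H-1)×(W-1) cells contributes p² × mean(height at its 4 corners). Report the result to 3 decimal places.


height_mm = gray/255 × 1.551; cell vol = 1.03² × mean(4 corners)
unit = 1.03² × 1.551 / (4×255) = 0.00161319 mm³ per gray-sum
row 0: Σ corner-gray over 7 cells = 2937  → 4.7379
row 1: Σ corner-gray over 7 cells = 2986  → 4.8170
row 2: Σ corner-gray over 7 cells = 3844  → 6.2011
row 3: Σ corner-gray over 7 cells = 3897  → 6.2866
row 4: Σ corner-gray over 7 cells = 3610  → 5.8236
row 5: Σ corner-gray over 7 cells = 3966  → 6.3979
row 6: Σ corner-gray over 7 cells = 3920  → 6.3237
row 7: Σ corner-gray over 7 cells = 3498  → 5.6429
row 8: Σ corner-gray over 7 cells = 3608  → 5.8204
row 9: Σ corner-gray over 7 cells = 3603  → 5.8123
row 10: Σ corner-gray over 7 cells = 4163  → 6.7157
row 11: Σ corner-gray over 7 cells = 4504  → 7.2658
row 12: Σ corner-gray over 7 cells = 4327  → 6.9803
row 13: Σ corner-gray over 7 cells = 4251  → 6.8577
Σ rows: total corner-gray = 53114  → 85.6831 mm³

85.683


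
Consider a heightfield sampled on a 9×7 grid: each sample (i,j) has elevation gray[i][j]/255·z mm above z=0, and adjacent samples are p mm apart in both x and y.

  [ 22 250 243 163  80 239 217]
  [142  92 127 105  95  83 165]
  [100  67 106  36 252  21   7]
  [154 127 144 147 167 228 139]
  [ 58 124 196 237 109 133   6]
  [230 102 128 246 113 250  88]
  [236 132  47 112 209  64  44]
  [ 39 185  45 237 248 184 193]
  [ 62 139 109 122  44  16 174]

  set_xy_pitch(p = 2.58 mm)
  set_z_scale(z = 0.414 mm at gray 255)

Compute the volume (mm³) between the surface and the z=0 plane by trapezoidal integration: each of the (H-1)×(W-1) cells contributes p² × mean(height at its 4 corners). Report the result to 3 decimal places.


70.458

height_mm = gray/255 × 0.414; cell vol = 2.58² × mean(4 corners)
unit = 2.58² × 0.414 / (4×255) = 0.00270172 mm³ per gray-sum
row 0: Σ corner-gray over 6 cells = 3500  → 9.4560
row 1: Σ corner-gray over 6 cells = 2382  → 6.4355
row 2: Σ corner-gray over 6 cells = 2990  → 8.0781
row 3: Σ corner-gray over 6 cells = 3581  → 9.6748
row 4: Σ corner-gray over 6 cells = 3658  → 9.8829
row 5: Σ corner-gray over 6 cells = 3404  → 9.1966
row 6: Σ corner-gray over 6 cells = 3438  → 9.2885
row 7: Σ corner-gray over 6 cells = 3126  → 8.4456
Σ rows: total corner-gray = 26079  → 70.4580 mm³


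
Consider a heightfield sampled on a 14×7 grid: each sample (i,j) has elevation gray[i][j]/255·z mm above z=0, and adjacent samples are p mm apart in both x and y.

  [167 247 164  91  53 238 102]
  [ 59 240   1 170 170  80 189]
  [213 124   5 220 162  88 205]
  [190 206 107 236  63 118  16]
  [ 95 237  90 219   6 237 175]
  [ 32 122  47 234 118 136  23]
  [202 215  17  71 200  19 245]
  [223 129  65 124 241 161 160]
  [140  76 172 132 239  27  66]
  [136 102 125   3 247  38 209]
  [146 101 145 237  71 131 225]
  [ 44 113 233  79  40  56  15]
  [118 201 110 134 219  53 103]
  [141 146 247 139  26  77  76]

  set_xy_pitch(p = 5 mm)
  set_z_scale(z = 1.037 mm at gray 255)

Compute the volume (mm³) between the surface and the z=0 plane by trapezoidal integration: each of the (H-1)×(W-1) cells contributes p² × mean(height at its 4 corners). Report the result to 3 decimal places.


1038.220

height_mm = gray/255 × 1.037; cell vol = 5² × mean(4 corners)
unit = 5² × 1.037 / (4×255) = 0.0254167 mm³ per gray-sum
row 0: Σ corner-gray over 6 cells = 3425  → 87.0521
row 1: Σ corner-gray over 6 cells = 3186  → 80.9775
row 2: Σ corner-gray over 6 cells = 3282  → 83.4175
row 3: Σ corner-gray over 6 cells = 3514  → 89.3142
row 4: Σ corner-gray over 6 cells = 3217  → 81.7654
row 5: Σ corner-gray over 6 cells = 2860  → 72.6917
row 6: Σ corner-gray over 6 cells = 3314  → 84.2308
row 7: Σ corner-gray over 6 cells = 3321  → 84.4087
row 8: Σ corner-gray over 6 cells = 2873  → 73.0221
row 9: Σ corner-gray over 6 cells = 3116  → 79.1983
row 10: Σ corner-gray over 6 cells = 2842  → 72.2342
row 11: Σ corner-gray over 6 cells = 2756  → 70.0483
row 12: Σ corner-gray over 6 cells = 3142  → 79.8592
Σ rows: total corner-gray = 40848  → 1038.2200 mm³


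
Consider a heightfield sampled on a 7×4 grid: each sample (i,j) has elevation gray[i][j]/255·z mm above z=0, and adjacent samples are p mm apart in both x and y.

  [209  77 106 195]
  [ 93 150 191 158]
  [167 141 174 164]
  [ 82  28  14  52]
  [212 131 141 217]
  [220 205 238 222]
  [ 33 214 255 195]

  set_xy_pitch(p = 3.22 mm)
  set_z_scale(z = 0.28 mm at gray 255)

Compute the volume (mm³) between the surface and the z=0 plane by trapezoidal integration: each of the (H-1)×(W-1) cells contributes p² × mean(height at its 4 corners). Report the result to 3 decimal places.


height_mm = gray/255 × 0.28; cell vol = 3.22² × mean(4 corners)
unit = 3.22² × 0.28 / (4×255) = 0.00284623 mm³ per gray-sum
row 0: Σ corner-gray over 3 cells = 1703  → 4.8471
row 1: Σ corner-gray over 3 cells = 1894  → 5.3908
row 2: Σ corner-gray over 3 cells = 1179  → 3.3557
row 3: Σ corner-gray over 3 cells = 1191  → 3.3899
row 4: Σ corner-gray over 3 cells = 2301  → 6.5492
row 5: Σ corner-gray over 3 cells = 2494  → 7.0985
Σ rows: total corner-gray = 10762  → 30.6311 mm³

30.631


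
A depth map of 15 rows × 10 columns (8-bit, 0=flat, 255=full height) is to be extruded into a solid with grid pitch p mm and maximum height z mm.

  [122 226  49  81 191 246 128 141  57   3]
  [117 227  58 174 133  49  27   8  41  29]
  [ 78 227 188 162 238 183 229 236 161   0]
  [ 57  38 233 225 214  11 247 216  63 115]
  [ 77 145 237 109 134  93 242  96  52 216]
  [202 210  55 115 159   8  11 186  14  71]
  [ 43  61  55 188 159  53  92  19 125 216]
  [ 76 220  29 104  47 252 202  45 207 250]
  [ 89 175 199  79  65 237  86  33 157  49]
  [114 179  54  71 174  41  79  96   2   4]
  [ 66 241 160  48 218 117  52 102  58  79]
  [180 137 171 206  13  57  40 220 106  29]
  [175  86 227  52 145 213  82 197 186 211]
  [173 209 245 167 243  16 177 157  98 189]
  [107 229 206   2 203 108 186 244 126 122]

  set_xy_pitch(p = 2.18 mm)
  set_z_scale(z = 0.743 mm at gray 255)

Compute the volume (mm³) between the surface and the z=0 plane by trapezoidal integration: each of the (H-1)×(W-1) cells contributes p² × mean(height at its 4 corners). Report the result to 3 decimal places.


height_mm = gray/255 × 0.743; cell vol = 2.18² × mean(4 corners)
unit = 2.18² × 0.743 / (4×255) = 0.0034618 mm³ per gray-sum
row 0: Σ corner-gray over 9 cells = 3943  → 13.6499
row 1: Σ corner-gray over 9 cells = 4906  → 16.9836
row 2: Σ corner-gray over 9 cells = 5992  → 20.7431
row 3: Σ corner-gray over 9 cells = 5175  → 17.9148
row 4: Σ corner-gray over 9 cells = 4298  → 14.8788
row 5: Σ corner-gray over 9 cells = 3552  → 12.2963
row 6: Σ corner-gray over 9 cells = 4301  → 14.8892
row 7: Σ corner-gray over 9 cells = 4738  → 16.4020
row 8: Σ corner-gray over 9 cells = 3710  → 12.8433
row 9: Σ corner-gray over 9 cells = 3647  → 12.6252
row 10: Σ corner-gray over 9 cells = 4246  → 14.6988
row 11: Σ corner-gray over 9 cells = 4871  → 16.8624
row 12: Σ corner-gray over 9 cells = 5748  → 19.8984
row 13: Σ corner-gray over 9 cells = 5823  → 20.1580
Σ rows: total corner-gray = 64950  → 224.8437 mm³

224.844


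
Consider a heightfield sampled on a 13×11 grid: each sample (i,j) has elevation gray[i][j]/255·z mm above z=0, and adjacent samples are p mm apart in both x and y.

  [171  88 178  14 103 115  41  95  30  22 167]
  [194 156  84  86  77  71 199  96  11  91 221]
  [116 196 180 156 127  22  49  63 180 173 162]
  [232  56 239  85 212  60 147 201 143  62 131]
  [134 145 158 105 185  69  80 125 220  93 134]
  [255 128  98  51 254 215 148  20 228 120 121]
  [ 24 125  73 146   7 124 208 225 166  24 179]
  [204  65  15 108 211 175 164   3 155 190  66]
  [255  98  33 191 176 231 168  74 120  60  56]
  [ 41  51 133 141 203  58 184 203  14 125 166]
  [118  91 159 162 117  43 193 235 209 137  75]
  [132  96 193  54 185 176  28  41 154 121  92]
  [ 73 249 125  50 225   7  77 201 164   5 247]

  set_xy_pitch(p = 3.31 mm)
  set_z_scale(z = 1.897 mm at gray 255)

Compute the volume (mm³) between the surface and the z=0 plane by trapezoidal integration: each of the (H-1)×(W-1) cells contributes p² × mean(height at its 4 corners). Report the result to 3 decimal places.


height_mm = gray/255 × 1.897; cell vol = 3.31² × mean(4 corners)
unit = 3.31² × 1.897 / (4×255) = 0.0203762 mm³ per gray-sum
row 0: Σ corner-gray over 10 cells = 3867  → 78.7948
row 1: Σ corner-gray over 10 cells = 4727  → 96.3183
row 2: Σ corner-gray over 10 cells = 5343  → 108.8700
row 3: Σ corner-gray over 10 cells = 5401  → 110.0518
row 4: Σ corner-gray over 10 cells = 5528  → 112.6396
row 5: Σ corner-gray over 10 cells = 5299  → 107.9735
row 6: Σ corner-gray over 10 cells = 4841  → 98.6412
row 7: Σ corner-gray over 10 cells = 5055  → 103.0017
row 8: Σ corner-gray over 10 cells = 5044  → 102.7775
row 9: Σ corner-gray over 10 cells = 5316  → 108.3199
row 10: Σ corner-gray over 10 cells = 5205  → 106.0581
row 11: Σ corner-gray over 10 cells = 4846  → 98.7431
Σ rows: total corner-gray = 60472  → 1232.1894 mm³

1232.189


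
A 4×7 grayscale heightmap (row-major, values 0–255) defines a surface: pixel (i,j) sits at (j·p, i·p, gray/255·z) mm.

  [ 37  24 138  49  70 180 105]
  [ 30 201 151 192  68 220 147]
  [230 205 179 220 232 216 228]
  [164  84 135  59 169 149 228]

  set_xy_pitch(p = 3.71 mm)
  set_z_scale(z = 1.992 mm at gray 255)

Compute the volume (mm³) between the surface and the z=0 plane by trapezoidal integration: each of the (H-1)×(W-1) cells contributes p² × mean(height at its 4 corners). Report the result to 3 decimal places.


307.889

height_mm = gray/255 × 1.992; cell vol = 3.71² × mean(4 corners)
unit = 3.71² × 1.992 / (4×255) = 0.0268805 mm³ per gray-sum
row 0: Σ corner-gray over 6 cells = 2905  → 78.0878
row 1: Σ corner-gray over 6 cells = 4403  → 118.3547
row 2: Σ corner-gray over 6 cells = 4146  → 111.4465
Σ rows: total corner-gray = 11454  → 307.8890 mm³


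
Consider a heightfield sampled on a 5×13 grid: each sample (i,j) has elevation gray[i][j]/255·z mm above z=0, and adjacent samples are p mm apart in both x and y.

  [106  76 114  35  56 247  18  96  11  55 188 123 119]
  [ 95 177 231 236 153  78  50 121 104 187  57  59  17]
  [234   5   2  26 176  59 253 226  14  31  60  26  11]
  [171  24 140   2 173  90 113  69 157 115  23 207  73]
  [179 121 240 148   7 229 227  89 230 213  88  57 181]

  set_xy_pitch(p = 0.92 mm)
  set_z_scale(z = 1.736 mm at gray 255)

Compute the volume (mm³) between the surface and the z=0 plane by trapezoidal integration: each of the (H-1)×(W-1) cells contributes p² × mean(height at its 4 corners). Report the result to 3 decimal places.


height_mm = gray/255 × 1.736; cell vol = 0.92² × mean(4 corners)
unit = 0.92² × 1.736 / (4×255) = 0.00144054 mm³ per gray-sum
row 0: Σ corner-gray over 12 cells = 5281  → 7.6075
row 1: Σ corner-gray over 12 cells = 5019  → 7.2301
row 2: Σ corner-gray over 12 cells = 4471  → 6.4407
row 3: Σ corner-gray over 12 cells = 6128  → 8.8276
Σ rows: total corner-gray = 20899  → 30.1058 mm³

30.106


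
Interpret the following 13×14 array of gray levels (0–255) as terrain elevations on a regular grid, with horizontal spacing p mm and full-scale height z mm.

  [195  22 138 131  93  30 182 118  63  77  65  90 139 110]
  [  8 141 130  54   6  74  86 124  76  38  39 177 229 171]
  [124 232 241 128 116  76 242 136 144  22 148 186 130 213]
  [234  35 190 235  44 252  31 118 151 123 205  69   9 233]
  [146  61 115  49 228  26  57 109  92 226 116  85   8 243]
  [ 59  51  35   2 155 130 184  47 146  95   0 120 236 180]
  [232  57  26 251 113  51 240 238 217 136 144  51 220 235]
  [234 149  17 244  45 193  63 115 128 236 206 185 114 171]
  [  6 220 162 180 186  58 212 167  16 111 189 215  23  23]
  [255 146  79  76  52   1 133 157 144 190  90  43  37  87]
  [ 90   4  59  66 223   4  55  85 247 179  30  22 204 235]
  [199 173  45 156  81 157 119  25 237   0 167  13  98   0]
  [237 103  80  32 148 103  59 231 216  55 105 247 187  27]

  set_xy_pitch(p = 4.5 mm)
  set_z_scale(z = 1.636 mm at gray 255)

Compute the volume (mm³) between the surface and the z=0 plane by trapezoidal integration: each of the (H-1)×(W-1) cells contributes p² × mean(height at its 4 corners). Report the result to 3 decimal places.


height_mm = gray/255 × 1.636; cell vol = 4.5² × mean(4 corners)
unit = 4.5² × 1.636 / (4×255) = 0.0324794 mm³ per gray-sum
row 0: Σ corner-gray over 13 cells = 5128  → 166.5544
row 1: Σ corner-gray over 13 cells = 6466  → 210.0119
row 2: Σ corner-gray over 13 cells = 7330  → 238.0741
row 3: Σ corner-gray over 13 cells = 6124  → 198.9039
row 4: Σ corner-gray over 13 cells = 5374  → 174.5444
row 5: Σ corner-gray over 13 cells = 6596  → 214.2342
row 6: Σ corner-gray over 13 cells = 7750  → 251.7154
row 7: Σ corner-gray over 13 cells = 7302  → 237.1647
row 8: Σ corner-gray over 13 cells = 6145  → 199.5860
row 9: Σ corner-gray over 13 cells = 5319  → 172.7580
row 10: Σ corner-gray over 13 cells = 5422  → 176.1034
row 11: Σ corner-gray over 13 cells = 6137  → 199.3261
Σ rows: total corner-gray = 75093  → 2438.9765 mm³

2438.976


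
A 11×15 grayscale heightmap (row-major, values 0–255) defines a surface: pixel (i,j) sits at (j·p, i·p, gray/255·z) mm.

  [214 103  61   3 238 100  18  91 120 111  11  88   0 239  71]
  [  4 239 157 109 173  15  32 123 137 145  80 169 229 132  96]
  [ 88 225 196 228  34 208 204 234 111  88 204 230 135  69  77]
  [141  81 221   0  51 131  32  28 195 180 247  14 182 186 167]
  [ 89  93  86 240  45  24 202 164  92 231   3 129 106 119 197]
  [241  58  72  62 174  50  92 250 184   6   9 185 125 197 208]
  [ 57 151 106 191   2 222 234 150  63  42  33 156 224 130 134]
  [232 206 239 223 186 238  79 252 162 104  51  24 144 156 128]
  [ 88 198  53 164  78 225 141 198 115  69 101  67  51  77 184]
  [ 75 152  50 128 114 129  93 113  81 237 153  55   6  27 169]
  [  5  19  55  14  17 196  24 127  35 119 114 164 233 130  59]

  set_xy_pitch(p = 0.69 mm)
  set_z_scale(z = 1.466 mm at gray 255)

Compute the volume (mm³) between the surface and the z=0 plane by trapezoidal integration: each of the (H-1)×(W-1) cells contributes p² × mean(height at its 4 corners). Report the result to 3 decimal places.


48.131

height_mm = gray/255 × 1.466; cell vol = 0.69² × mean(4 corners)
unit = 0.69² × 1.466 / (4×255) = 0.000684277 mm³ per gray-sum
row 0: Σ corner-gray over 14 cells = 6231  → 4.2637
row 1: Σ corner-gray over 14 cells = 8077  → 5.5269
row 2: Σ corner-gray over 14 cells = 7901  → 5.4065
row 3: Σ corner-gray over 14 cells = 6758  → 4.6243
row 4: Σ corner-gray over 14 cells = 6731  → 4.6059
row 5: Σ corner-gray over 14 cells = 6976  → 4.7735
row 6: Σ corner-gray over 14 cells = 8087  → 5.5337
row 7: Σ corner-gray over 14 cells = 7834  → 5.3606
row 8: Σ corner-gray over 14 cells = 6266  → 4.2877
row 9: Σ corner-gray over 14 cells = 5478  → 3.7485
Σ rows: total corner-gray = 70339  → 48.1314 mm³


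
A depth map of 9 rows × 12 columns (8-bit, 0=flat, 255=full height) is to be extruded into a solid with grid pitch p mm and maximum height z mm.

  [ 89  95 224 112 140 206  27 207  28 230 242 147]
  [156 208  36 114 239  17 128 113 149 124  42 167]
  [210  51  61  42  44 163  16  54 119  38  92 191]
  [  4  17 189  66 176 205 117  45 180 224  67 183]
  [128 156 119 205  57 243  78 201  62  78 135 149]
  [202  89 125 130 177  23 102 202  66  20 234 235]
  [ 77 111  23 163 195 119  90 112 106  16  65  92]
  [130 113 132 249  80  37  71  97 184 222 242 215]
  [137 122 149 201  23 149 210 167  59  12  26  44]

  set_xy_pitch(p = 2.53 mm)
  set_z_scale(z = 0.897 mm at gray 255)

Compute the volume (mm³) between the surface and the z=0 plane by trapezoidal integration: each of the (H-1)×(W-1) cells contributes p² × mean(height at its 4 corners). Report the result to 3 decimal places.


237.618

height_mm = gray/255 × 0.897; cell vol = 2.53² × mean(4 corners)
unit = 2.53² × 0.897 / (4×255) = 0.00562903 mm³ per gray-sum
row 0: Σ corner-gray over 11 cells = 5921  → 33.3295
row 1: Σ corner-gray over 11 cells = 4424  → 24.9028
row 2: Σ corner-gray over 11 cells = 4520  → 25.4432
row 3: Σ corner-gray over 11 cells = 5704  → 32.1080
row 4: Σ corner-gray over 11 cells = 5718  → 32.1868
row 5: Σ corner-gray over 11 cells = 4942  → 27.8187
row 6: Σ corner-gray over 11 cells = 5368  → 30.2166
row 7: Σ corner-gray over 11 cells = 5616  → 31.6126
Σ rows: total corner-gray = 42213  → 237.6181 mm³


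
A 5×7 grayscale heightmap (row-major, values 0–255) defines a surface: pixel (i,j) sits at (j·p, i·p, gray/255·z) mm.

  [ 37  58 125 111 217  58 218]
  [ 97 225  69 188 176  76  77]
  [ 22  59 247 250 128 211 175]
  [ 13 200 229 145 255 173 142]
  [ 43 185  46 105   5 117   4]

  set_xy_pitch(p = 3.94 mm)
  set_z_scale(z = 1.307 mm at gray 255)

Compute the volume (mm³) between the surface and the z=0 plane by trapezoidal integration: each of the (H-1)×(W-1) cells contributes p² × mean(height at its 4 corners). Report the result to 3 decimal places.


height_mm = gray/255 × 1.307; cell vol = 3.94² × mean(4 corners)
unit = 3.94² × 1.307 / (4×255) = 0.0198915 mm³ per gray-sum
row 0: Σ corner-gray over 6 cells = 3035  → 60.3707
row 1: Σ corner-gray over 6 cells = 3629  → 72.1863
row 2: Σ corner-gray over 6 cells = 4146  → 82.4702
row 3: Σ corner-gray over 6 cells = 3122  → 62.1013
Σ rows: total corner-gray = 13932  → 277.1286 mm³

277.129


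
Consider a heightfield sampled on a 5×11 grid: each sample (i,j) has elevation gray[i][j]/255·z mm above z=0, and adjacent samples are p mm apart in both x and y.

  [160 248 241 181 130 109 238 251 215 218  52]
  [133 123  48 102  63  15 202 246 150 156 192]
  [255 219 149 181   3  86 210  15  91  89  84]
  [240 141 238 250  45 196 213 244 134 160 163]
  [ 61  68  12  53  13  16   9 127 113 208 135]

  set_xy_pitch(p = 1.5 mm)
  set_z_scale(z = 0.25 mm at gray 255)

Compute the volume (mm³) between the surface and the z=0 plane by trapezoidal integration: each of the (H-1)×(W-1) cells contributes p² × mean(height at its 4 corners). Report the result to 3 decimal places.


12.418

height_mm = gray/255 × 0.25; cell vol = 1.5² × mean(4 corners)
unit = 1.5² × 0.25 / (4×255) = 0.000551471 mm³ per gray-sum
row 0: Σ corner-gray over 10 cells = 6409  → 3.5344
row 1: Σ corner-gray over 10 cells = 4960  → 2.7353
row 2: Σ corner-gray over 10 cells = 6070  → 3.3474
row 3: Σ corner-gray over 10 cells = 5079  → 2.8009
Σ rows: total corner-gray = 22518  → 12.4180 mm³


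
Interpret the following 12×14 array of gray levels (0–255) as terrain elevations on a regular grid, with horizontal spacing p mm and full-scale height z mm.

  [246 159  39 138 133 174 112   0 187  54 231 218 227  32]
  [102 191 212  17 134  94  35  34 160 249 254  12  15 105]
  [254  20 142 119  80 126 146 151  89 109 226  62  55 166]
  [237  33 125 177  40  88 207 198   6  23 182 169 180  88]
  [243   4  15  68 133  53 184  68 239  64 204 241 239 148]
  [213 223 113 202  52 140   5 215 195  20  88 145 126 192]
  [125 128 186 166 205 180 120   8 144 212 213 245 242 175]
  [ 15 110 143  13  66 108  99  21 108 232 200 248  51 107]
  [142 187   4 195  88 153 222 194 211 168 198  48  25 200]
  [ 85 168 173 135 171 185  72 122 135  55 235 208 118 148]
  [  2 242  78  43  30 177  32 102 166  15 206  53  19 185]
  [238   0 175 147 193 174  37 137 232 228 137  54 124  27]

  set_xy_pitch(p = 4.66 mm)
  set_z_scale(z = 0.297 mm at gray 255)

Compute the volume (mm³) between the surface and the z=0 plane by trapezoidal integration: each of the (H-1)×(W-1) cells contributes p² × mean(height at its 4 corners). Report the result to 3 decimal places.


height_mm = gray/255 × 0.297; cell vol = 4.66² × mean(4 corners)
unit = 4.66² × 0.297 / (4×255) = 0.00632307 mm³ per gray-sum
row 0: Σ corner-gray over 13 cells = 6643  → 42.0042
row 1: Σ corner-gray over 13 cells = 6091  → 38.5138
row 2: Σ corner-gray over 13 cells = 6251  → 39.5255
row 3: Σ corner-gray over 13 cells = 6596  → 41.7070
row 4: Σ corner-gray over 13 cells = 6868  → 43.4269
row 5: Σ corner-gray over 13 cells = 7851  → 49.6424
row 6: Σ corner-gray over 13 cells = 7318  → 46.2722
row 7: Σ corner-gray over 13 cells = 6648  → 42.0358
row 8: Σ corner-gray over 13 cells = 7515  → 47.5179
row 9: Σ corner-gray over 13 cells = 6300  → 39.8354
row 10: Σ corner-gray over 13 cells = 6054  → 38.2799
Σ rows: total corner-gray = 74135  → 468.7609 mm³

468.761


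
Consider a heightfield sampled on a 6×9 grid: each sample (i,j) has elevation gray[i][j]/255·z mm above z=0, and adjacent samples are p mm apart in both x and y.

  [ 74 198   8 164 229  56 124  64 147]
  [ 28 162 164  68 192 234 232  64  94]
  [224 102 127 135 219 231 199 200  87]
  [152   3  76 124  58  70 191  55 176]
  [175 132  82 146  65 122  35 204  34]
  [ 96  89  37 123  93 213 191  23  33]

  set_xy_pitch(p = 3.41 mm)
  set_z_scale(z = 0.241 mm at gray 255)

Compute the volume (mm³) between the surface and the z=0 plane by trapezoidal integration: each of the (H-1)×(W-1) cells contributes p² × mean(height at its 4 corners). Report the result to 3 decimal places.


height_mm = gray/255 × 0.241; cell vol = 3.41² × mean(4 corners)
unit = 3.41² × 0.241 / (4×255) = 0.00274742 mm³ per gray-sum
row 0: Σ corner-gray over 8 cells = 4261  → 11.7068
row 1: Σ corner-gray over 8 cells = 5091  → 13.9871
row 2: Σ corner-gray over 8 cells = 4219  → 11.5914
row 3: Σ corner-gray over 8 cells = 3263  → 8.9648
row 4: Σ corner-gray over 8 cells = 3448  → 9.4731
Σ rows: total corner-gray = 20282  → 55.7232 mm³

55.723


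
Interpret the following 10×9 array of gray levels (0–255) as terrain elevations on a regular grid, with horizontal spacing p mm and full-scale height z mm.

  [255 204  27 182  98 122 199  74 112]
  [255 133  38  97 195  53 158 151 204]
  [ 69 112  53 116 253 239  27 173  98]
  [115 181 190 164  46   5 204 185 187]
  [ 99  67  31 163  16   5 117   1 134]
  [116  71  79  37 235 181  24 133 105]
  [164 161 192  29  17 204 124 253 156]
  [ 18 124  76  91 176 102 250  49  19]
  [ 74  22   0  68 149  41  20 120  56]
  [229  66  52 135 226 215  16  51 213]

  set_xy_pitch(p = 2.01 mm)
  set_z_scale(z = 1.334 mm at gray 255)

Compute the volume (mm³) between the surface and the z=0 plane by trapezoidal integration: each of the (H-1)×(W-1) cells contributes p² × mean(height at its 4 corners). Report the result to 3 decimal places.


height_mm = gray/255 × 1.334; cell vol = 2.01² × mean(4 corners)
unit = 2.01² × 1.334 / (4×255) = 0.00528382 mm³ per gray-sum
row 0: Σ corner-gray over 8 cells = 4288  → 22.6570
row 1: Σ corner-gray over 8 cells = 4222  → 22.3083
row 2: Σ corner-gray over 8 cells = 4365  → 23.0639
row 3: Σ corner-gray over 8 cells = 3285  → 17.3573
row 4: Σ corner-gray over 8 cells = 2774  → 14.6573
row 5: Σ corner-gray over 8 cells = 4021  → 21.2462
row 6: Σ corner-gray over 8 cells = 4053  → 21.4153
row 7: Σ corner-gray over 8 cells = 2743  → 14.4935
row 8: Σ corner-gray over 8 cells = 2934  → 15.5027
Σ rows: total corner-gray = 32685  → 172.7016 mm³

172.702


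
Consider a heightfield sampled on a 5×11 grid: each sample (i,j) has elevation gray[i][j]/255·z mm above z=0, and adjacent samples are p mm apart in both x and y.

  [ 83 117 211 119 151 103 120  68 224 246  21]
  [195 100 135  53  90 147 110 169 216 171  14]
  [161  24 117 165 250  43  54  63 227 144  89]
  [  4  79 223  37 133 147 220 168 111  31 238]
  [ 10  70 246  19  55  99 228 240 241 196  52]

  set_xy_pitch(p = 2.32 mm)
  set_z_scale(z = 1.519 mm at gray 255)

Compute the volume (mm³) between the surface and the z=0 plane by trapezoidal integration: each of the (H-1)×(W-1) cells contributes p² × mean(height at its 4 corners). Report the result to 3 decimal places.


166.579

height_mm = gray/255 × 1.519; cell vol = 2.32² × mean(4 corners)
unit = 2.32² × 1.519 / (4×255) = 0.00801555 mm³ per gray-sum
row 0: Σ corner-gray over 10 cells = 5413  → 43.3882
row 1: Σ corner-gray over 10 cells = 5015  → 40.1980
row 2: Σ corner-gray over 10 cells = 4964  → 39.7892
row 3: Σ corner-gray over 10 cells = 5390  → 43.2038
Σ rows: total corner-gray = 20782  → 166.5793 mm³
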